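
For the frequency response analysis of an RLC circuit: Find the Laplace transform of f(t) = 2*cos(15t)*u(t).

Standard pair: cos(wt)*u(t) <-> s/(s^2+w^2)
With w = 15: L{2*cos(15t)*u(t)} = 2s/(s^2+225)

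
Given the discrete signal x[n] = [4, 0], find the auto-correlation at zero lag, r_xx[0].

The auto-correlation at zero lag r_xx[0] equals the signal energy.
r_xx[0] = sum of x[n]^2 = 4^2 + 0^2
= 16 + 0 = 16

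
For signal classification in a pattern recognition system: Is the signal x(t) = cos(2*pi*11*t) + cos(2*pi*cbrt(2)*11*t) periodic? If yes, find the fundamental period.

f1 = 11 Hz, f2 = 11*cbrt(2) Hz
Ratio f2/f1 = cbrt(2), which is irrational.
Since the frequency ratio is irrational, no common period exists.
The signal is not periodic.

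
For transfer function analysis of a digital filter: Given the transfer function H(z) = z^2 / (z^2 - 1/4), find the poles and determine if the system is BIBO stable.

Poles are roots of the denominator: z^2 - 1/4 = 0.
Quadratic formula: z = [-(0) +/- sqrt((0)^2 - 4*(-1/4))] / 2
Discriminant = 0 + 1 = 1; sqrt = 1.
z = (0 +/- 1) / 2 => z = 1/2 or z = -1/2.
|p1| = 1/2, |p2| = 1/2.
For BIBO stability, all poles must lie inside the unit circle (|p| < 1).
System is STABLE since both |p| < 1.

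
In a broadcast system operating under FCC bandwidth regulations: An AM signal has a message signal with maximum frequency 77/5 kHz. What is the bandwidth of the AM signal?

In AM (double-sideband), the bandwidth is twice the message frequency.
BW = 2 * f_m = 2 * 77/5 kHz = 154/5 kHz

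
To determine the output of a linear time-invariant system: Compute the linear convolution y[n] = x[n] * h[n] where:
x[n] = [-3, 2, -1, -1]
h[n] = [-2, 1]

y[n] = sum_k x[k]*h[n-k]. Output length = len(x) + len(h) - 1 = 4 + 2 - 1 = 5.
y[0] = -3*-2 = 6
y[1] = 2*-2 + -3*1 = -7
y[2] = -1*-2 + 2*1 = 4
y[3] = -1*-2 + -1*1 = 1
y[4] = -1*1 = -1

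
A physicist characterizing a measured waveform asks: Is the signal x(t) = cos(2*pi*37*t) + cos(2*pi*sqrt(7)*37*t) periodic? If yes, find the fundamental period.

f1 = 37 Hz, f2 = 37*sqrt(7) Hz
Ratio f2/f1 = sqrt(7), which is irrational.
Since the frequency ratio is irrational, no common period exists.
The signal is not periodic.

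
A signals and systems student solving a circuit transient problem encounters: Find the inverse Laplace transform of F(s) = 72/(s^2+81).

Standard pair: w/(s^2+w^2) <-> sin(wt)*u(t)
Recognize w^2 = 81, so w = 9; numerator 72 = 8*9.
f(t) = 8*sin(9t)*u(t)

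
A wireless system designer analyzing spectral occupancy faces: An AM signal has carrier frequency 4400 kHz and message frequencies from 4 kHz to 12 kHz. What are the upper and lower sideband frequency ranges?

Upper sideband (USB) = fc + [fm_low, fm_high] = 4400 + [4, 12] = [4404, 4412] kHz
Lower sideband (LSB) = fc - [fm_high, fm_low] = 4400 - [12, 4] = [4388, 4396] kHz
Total occupied spectrum: 4388 kHz to 4412 kHz (plus carrier at 4400 kHz)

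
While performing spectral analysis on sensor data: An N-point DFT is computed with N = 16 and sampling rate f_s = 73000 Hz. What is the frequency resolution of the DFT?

DFT frequency resolution = f_s / N
= 73000 / 16 = 9125/2 Hz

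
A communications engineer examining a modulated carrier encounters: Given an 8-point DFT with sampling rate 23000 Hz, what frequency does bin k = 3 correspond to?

The frequency of DFT bin k is: f_k = k * f_s / N
f_3 = 3 * 23000 / 8 = 8625 Hz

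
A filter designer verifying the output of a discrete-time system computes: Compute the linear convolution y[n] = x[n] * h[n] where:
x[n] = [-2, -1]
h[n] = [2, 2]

y[n] = sum_k x[k]*h[n-k]. Output length = len(x) + len(h) - 1 = 2 + 2 - 1 = 3.
y[0] = -2*2 = -4
y[1] = -1*2 + -2*2 = -6
y[2] = -1*2 = -2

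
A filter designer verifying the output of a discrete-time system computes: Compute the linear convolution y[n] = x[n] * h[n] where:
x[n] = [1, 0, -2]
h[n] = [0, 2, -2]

y[n] = sum_k x[k]*h[n-k]. Output length = len(x) + len(h) - 1 = 3 + 3 - 1 = 5.
y[0] = 1*0 = 0
y[1] = 0*0 + 1*2 = 2
y[2] = -2*0 + 0*2 + 1*-2 = -2
y[3] = -2*2 + 0*-2 = -4
y[4] = -2*-2 = 4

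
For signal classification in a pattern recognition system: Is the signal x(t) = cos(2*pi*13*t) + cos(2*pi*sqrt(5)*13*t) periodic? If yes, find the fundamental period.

f1 = 13 Hz, f2 = 13*sqrt(5) Hz
Ratio f2/f1 = sqrt(5), which is irrational.
Since the frequency ratio is irrational, no common period exists.
The signal is not periodic.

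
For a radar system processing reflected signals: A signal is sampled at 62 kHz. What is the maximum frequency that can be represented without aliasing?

The maximum frequency that can be represented without aliasing
is the Nyquist frequency: f_max = f_s / 2 = 62 kHz / 2 = 31 kHz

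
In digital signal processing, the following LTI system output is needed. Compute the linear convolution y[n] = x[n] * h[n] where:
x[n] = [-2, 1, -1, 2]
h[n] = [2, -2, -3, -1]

y[n] = sum_k x[k]*h[n-k]. Output length = len(x) + len(h) - 1 = 4 + 4 - 1 = 7.
y[0] = -2*2 = -4
y[1] = 1*2 + -2*-2 = 6
y[2] = -1*2 + 1*-2 + -2*-3 = 2
y[3] = 2*2 + -1*-2 + 1*-3 + -2*-1 = 5
y[4] = 2*-2 + -1*-3 + 1*-1 = -2
y[5] = 2*-3 + -1*-1 = -5
y[6] = 2*-1 = -2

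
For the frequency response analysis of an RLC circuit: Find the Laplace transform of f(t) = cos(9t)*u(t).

Standard pair: cos(wt)*u(t) <-> s/(s^2+w^2)
With w = 9: L{cos(9t)*u(t)} = s/(s^2+81)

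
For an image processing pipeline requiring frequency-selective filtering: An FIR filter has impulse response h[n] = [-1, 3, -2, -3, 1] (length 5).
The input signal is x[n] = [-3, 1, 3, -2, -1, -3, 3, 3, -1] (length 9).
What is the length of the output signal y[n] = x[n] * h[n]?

For linear convolution, the output length is:
len(y) = len(x) + len(h) - 1 = 9 + 5 - 1 = 13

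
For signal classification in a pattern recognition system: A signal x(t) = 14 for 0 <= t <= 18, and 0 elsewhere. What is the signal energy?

Energy = integral of |x(t)|^2 dt over the signal duration
= 14^2 * 18 = 196 * 18 = 3528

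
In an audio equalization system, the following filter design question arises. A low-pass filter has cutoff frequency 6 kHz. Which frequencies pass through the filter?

A low-pass filter passes all frequencies below the cutoff frequency 6 kHz and attenuates higher frequencies.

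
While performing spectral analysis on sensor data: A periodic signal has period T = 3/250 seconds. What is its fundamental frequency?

The fundamental frequency is the reciprocal of the period.
f = 1/T = 1/(3/250) = 250/3 Hz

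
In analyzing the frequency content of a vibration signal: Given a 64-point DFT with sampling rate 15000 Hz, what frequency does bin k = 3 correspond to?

The frequency of DFT bin k is: f_k = k * f_s / N
f_3 = 3 * 15000 / 64 = 5625/8 Hz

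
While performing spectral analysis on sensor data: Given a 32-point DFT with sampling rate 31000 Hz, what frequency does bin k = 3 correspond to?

The frequency of DFT bin k is: f_k = k * f_s / N
f_3 = 3 * 31000 / 32 = 11625/4 Hz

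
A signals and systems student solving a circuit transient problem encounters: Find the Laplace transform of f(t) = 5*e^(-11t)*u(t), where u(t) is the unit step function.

Standard Laplace transform pair:
e^(-at)*u(t) <-> 1/(s+a)
With a = 11: L{5*e^(-11t)*u(t)} = 5/(s+11), ROC: Re(s) > -11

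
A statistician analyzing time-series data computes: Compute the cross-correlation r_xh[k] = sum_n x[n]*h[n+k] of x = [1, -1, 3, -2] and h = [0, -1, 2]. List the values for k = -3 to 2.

Both sequences indexed from 0 and zero outside their support.
Lags with overlap: k = -3 to 2.
  r_xh[-3] = x[3]*h[0] = 0
  r_xh[-2] = x[2]*h[0] + x[3]*h[1] = 2
  r_xh[-1] = x[1]*h[0] + x[2]*h[1] + x[3]*h[2] = -7
  r_xh[0] = x[0]*h[0] + x[1]*h[1] + x[2]*h[2] = 7
  r_xh[1] = x[0]*h[1] + x[1]*h[2] = -3
  r_xh[2] = x[0]*h[2] = 2
r_xh = [0, 2, -7, 7, -3, 2] (for k = -3, ..., 2)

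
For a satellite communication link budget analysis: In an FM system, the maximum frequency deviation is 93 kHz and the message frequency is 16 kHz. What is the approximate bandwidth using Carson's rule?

Carson's rule: BW = 2*(delta_f + f_m)
= 2*(93 + 16) kHz = 218 kHz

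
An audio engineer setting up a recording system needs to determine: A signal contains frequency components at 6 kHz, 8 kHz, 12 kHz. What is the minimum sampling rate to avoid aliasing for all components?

The highest frequency component is f_max = 12 kHz.
Nyquist rate = 2 * f_max = 2 * 12 kHz = 24 kHz.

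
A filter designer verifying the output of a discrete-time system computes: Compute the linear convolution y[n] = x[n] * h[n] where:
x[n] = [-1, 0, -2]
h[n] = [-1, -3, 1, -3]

y[n] = sum_k x[k]*h[n-k]. Output length = len(x) + len(h) - 1 = 3 + 4 - 1 = 6.
y[0] = -1*-1 = 1
y[1] = 0*-1 + -1*-3 = 3
y[2] = -2*-1 + 0*-3 + -1*1 = 1
y[3] = -2*-3 + 0*1 + -1*-3 = 9
y[4] = -2*1 + 0*-3 = -2
y[5] = -2*-3 = 6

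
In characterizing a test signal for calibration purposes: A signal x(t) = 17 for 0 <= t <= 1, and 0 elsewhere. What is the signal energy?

Energy = integral of |x(t)|^2 dt over the signal duration
= 17^2 * 1 = 289 * 1 = 289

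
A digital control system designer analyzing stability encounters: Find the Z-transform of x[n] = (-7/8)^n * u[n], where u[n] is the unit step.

The Z-transform of a^n * u[n] is z/(z-a) for |z| > |a|.
Here a = -7/8, so X(z) = z/(z - (-7/8)) = 8z/(8z + 7)
ROC: |z| > 7/8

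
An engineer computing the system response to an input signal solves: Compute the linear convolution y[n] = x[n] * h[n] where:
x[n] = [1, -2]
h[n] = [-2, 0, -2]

y[n] = sum_k x[k]*h[n-k]. Output length = len(x) + len(h) - 1 = 2 + 3 - 1 = 4.
y[0] = 1*-2 = -2
y[1] = -2*-2 + 1*0 = 4
y[2] = -2*0 + 1*-2 = -2
y[3] = -2*-2 = 4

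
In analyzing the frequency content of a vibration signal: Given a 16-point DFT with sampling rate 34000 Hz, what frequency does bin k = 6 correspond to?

The frequency of DFT bin k is: f_k = k * f_s / N
f_6 = 6 * 34000 / 16 = 12750 Hz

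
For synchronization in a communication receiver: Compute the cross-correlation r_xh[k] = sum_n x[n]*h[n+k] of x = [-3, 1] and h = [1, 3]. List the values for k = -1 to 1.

Both sequences indexed from 0 and zero outside their support.
Lags with overlap: k = -1 to 1.
  r_xh[-1] = x[1]*h[0] = 1
  r_xh[0] = x[0]*h[0] + x[1]*h[1] = 0
  r_xh[1] = x[0]*h[1] = -9
r_xh = [1, 0, -9] (for k = -1, ..., 1)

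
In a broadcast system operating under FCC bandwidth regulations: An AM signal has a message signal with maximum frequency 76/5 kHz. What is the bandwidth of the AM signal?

In AM (double-sideband), the bandwidth is twice the message frequency.
BW = 2 * f_m = 2 * 76/5 kHz = 152/5 kHz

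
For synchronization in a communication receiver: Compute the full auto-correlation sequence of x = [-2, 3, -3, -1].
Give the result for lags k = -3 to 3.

r_xx[k] = sum_m x[m]*x[m+k], indexed from 0, for k = -3 to 3:
  r_xx[-3] = x[3]*x[0] = 2
  r_xx[-2] = x[2]*x[0] + x[3]*x[1] = 3
  r_xx[-1] = x[1]*x[0] + x[2]*x[1] + x[3]*x[2] = -12
  r_xx[0] = x[0]*x[0] + x[1]*x[1] + x[2]*x[2] + x[3]*x[3] = 23
  r_xx[1] = x[0]*x[1] + x[1]*x[2] + x[2]*x[3] = -12
  r_xx[2] = x[0]*x[2] + x[1]*x[3] = 3
  r_xx[3] = x[0]*x[3] = 2
r_xx = [2, 3, -12, 23, -12, 3, 2]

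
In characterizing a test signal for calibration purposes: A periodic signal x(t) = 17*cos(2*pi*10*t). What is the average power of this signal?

Average power of A*cos(wt) is A^2/2.
P = 17^2 / 2 = 289/2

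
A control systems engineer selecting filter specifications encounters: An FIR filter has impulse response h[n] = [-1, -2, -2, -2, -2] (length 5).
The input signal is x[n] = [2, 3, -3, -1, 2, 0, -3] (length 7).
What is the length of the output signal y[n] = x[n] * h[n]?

For linear convolution, the output length is:
len(y) = len(x) + len(h) - 1 = 7 + 5 - 1 = 11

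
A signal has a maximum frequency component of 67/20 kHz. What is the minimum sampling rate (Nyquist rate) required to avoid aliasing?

By the Nyquist-Shannon sampling theorem,
the minimum sampling rate (Nyquist rate) must be at least 2 * f_max.
Nyquist rate = 2 * 67/20 kHz = 67/10 kHz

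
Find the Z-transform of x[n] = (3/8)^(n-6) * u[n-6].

Time-shifting property: if X(z) = Z{x[n]}, then Z{x[n-d]} = z^(-d) * X(z)
X(z) = z/(z - 3/8) for x[n] = (3/8)^n * u[n]
Z{x[n-6]} = z^(-6) * z/(z - 3/8) = z^(-5)/(z - 3/8)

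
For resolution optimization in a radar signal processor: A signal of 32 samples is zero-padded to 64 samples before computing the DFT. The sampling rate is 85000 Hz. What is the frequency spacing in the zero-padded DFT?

Original DFT: N = 32, resolution = f_s/N = 85000/32 = 10625/4 Hz
Zero-padded DFT: N = 64, resolution = f_s/N = 85000/64 = 10625/8 Hz
Zero-padding interpolates the spectrum (finer frequency grid)
but does NOT improve the true spectral resolution (ability to resolve close frequencies).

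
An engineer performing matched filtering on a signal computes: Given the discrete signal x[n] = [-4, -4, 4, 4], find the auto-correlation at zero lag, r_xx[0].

The auto-correlation at zero lag r_xx[0] equals the signal energy.
r_xx[0] = sum of x[n]^2 = (-4)^2 + (-4)^2 + 4^2 + 4^2
= 16 + 16 + 16 + 16 = 64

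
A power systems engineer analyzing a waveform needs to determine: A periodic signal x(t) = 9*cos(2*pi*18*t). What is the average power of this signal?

Average power of A*cos(wt) is A^2/2.
P = 9^2 / 2 = 81/2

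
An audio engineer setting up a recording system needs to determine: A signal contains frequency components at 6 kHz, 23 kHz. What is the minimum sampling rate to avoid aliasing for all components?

The highest frequency component is f_max = 23 kHz.
Nyquist rate = 2 * f_max = 2 * 23 kHz = 46 kHz.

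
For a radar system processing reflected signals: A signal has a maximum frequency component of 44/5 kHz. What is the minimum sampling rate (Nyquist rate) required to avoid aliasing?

By the Nyquist-Shannon sampling theorem,
the minimum sampling rate (Nyquist rate) must be at least 2 * f_max.
Nyquist rate = 2 * 44/5 kHz = 88/5 kHz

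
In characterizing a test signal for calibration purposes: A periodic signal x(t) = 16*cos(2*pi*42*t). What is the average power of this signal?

Average power of A*cos(wt) is A^2/2.
P = 16^2 / 2 = 256/2 = 128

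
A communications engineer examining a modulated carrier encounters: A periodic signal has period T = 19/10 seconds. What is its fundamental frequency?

The fundamental frequency is the reciprocal of the period.
f = 1/T = 1/(19/10) = 10/19 Hz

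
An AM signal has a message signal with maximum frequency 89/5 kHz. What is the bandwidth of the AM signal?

In AM (double-sideband), the bandwidth is twice the message frequency.
BW = 2 * f_m = 2 * 89/5 kHz = 178/5 kHz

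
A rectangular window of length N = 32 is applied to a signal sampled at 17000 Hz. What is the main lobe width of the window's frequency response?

For a rectangular window of length N,
the main lobe width in frequency is 2*f_s/N.
= 2*17000/32 = 2125/2 Hz
This determines the minimum frequency separation for resolving two sinusoids.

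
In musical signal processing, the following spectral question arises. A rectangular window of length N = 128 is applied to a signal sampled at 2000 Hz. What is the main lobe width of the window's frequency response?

For a rectangular window of length N,
the main lobe width in frequency is 2*f_s/N.
= 2*2000/128 = 125/4 Hz
This determines the minimum frequency separation for resolving two sinusoids.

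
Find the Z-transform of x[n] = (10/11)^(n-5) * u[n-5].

Time-shifting property: if X(z) = Z{x[n]}, then Z{x[n-d]} = z^(-d) * X(z)
X(z) = z/(z - 10/11) for x[n] = (10/11)^n * u[n]
Z{x[n-5]} = z^(-5) * z/(z - 10/11) = z^(-4)/(z - 10/11)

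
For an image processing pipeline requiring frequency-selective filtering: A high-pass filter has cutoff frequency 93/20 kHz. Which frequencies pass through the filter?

A high-pass filter passes all frequencies above the cutoff frequency 93/20 kHz and attenuates lower frequencies.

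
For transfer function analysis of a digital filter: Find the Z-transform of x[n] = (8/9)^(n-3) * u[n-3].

Time-shifting property: if X(z) = Z{x[n]}, then Z{x[n-d]} = z^(-d) * X(z)
X(z) = z/(z - 8/9) for x[n] = (8/9)^n * u[n]
Z{x[n-3]} = z^(-3) * z/(z - 8/9) = z^(-2)/(z - 8/9)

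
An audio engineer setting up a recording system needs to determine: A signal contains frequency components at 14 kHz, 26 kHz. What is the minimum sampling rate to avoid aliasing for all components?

The highest frequency component is f_max = 26 kHz.
Nyquist rate = 2 * f_max = 2 * 26 kHz = 52 kHz.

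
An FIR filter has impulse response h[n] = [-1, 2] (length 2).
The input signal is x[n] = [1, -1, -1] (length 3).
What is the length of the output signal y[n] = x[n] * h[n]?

For linear convolution, the output length is:
len(y) = len(x) + len(h) - 1 = 3 + 2 - 1 = 4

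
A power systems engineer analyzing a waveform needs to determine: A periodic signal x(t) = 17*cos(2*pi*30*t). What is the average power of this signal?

Average power of A*cos(wt) is A^2/2.
P = 17^2 / 2 = 289/2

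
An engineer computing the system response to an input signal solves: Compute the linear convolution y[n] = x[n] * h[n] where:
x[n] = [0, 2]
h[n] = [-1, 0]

y[n] = sum_k x[k]*h[n-k]. Output length = len(x) + len(h) - 1 = 2 + 2 - 1 = 3.
y[0] = 0*-1 = 0
y[1] = 2*-1 + 0*0 = -2
y[2] = 2*0 = 0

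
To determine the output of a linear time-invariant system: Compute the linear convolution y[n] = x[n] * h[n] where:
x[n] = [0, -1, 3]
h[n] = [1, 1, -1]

y[n] = sum_k x[k]*h[n-k]. Output length = len(x) + len(h) - 1 = 3 + 3 - 1 = 5.
y[0] = 0*1 = 0
y[1] = -1*1 + 0*1 = -1
y[2] = 3*1 + -1*1 + 0*-1 = 2
y[3] = 3*1 + -1*-1 = 4
y[4] = 3*-1 = -3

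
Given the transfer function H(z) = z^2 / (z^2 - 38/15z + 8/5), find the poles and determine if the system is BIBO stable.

Poles are roots of the denominator: z^2 - 38/15z + 8/5 = 0.
Quadratic formula: z = [-(-38/15) +/- sqrt((-38/15)^2 - 4*(8/5))] / 2
Discriminant = 1444/225 - 32/5 = 4/225; sqrt = 2/15.
z = (38/15 +/- 2/15) / 2 => z = 4/3 or z = 6/5.
|p1| = 4/3, |p2| = 6/5.
For BIBO stability, all poles must lie inside the unit circle (|p| < 1).
System is UNSTABLE since at least one |p| >= 1.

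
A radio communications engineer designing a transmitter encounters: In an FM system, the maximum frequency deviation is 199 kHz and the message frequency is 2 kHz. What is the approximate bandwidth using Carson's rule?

Carson's rule: BW = 2*(delta_f + f_m)
= 2*(199 + 2) kHz = 402 kHz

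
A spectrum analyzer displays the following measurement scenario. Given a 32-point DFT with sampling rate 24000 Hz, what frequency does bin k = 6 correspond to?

The frequency of DFT bin k is: f_k = k * f_s / N
f_6 = 6 * 24000 / 32 = 4500 Hz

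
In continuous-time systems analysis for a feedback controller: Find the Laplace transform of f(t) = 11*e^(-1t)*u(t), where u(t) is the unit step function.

Standard Laplace transform pair:
e^(-at)*u(t) <-> 1/(s+a)
With a = 1: L{11*e^(-1t)*u(t)} = 11/(s+1), ROC: Re(s) > -1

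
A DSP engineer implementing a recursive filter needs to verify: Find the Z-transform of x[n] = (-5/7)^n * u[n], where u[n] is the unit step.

The Z-transform of a^n * u[n] is z/(z-a) for |z| > |a|.
Here a = -5/7, so X(z) = z/(z - (-5/7)) = 7z/(7z + 5)
ROC: |z| > 5/7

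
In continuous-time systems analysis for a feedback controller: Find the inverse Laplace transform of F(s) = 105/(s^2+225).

Standard pair: w/(s^2+w^2) <-> sin(wt)*u(t)
Recognize w^2 = 225, so w = 15; numerator 105 = 7*15.
f(t) = 7*sin(15t)*u(t)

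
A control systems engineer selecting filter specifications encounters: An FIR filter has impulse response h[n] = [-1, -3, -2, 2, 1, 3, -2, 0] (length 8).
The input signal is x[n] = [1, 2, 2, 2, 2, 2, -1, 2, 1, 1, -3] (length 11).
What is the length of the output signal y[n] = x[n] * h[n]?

For linear convolution, the output length is:
len(y) = len(x) + len(h) - 1 = 11 + 8 - 1 = 18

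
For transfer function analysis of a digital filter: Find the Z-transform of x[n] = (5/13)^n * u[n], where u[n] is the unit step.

The Z-transform of a^n * u[n] is z/(z-a) for |z| > |a|.
Here a = 5/13, so X(z) = z/(z - (5/13)) = 13z/(13z - 5)
ROC: |z| > 5/13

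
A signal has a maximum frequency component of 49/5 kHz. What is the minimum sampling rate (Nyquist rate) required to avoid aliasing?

By the Nyquist-Shannon sampling theorem,
the minimum sampling rate (Nyquist rate) must be at least 2 * f_max.
Nyquist rate = 2 * 49/5 kHz = 98/5 kHz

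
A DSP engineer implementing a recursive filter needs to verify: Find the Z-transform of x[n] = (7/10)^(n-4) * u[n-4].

Time-shifting property: if X(z) = Z{x[n]}, then Z{x[n-d]} = z^(-d) * X(z)
X(z) = z/(z - 7/10) for x[n] = (7/10)^n * u[n]
Z{x[n-4]} = z^(-4) * z/(z - 7/10) = z^(-3)/(z - 7/10)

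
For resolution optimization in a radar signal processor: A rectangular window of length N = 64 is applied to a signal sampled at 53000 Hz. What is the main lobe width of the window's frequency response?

For a rectangular window of length N,
the main lobe width in frequency is 2*f_s/N.
= 2*53000/64 = 6625/4 Hz
This determines the minimum frequency separation for resolving two sinusoids.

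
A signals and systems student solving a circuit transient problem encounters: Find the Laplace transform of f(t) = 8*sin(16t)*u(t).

Standard pair: sin(wt)*u(t) <-> w/(s^2+w^2)
With w = 16: L{8*sin(16t)*u(t)} = 128/(s^2+256)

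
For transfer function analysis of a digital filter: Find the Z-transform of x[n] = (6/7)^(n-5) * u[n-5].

Time-shifting property: if X(z) = Z{x[n]}, then Z{x[n-d]} = z^(-d) * X(z)
X(z) = z/(z - 6/7) for x[n] = (6/7)^n * u[n]
Z{x[n-5]} = z^(-5) * z/(z - 6/7) = z^(-4)/(z - 6/7)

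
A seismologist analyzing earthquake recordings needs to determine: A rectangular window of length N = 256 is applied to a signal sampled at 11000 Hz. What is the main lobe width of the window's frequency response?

For a rectangular window of length N,
the main lobe width in frequency is 2*f_s/N.
= 2*11000/256 = 1375/16 Hz
This determines the minimum frequency separation for resolving two sinusoids.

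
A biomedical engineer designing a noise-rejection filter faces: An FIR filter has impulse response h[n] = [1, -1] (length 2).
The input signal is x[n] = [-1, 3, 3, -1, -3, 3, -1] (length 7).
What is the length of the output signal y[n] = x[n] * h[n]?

For linear convolution, the output length is:
len(y) = len(x) + len(h) - 1 = 7 + 2 - 1 = 8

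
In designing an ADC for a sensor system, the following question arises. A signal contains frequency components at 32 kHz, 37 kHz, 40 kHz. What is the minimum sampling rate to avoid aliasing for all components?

The highest frequency component is f_max = 40 kHz.
Nyquist rate = 2 * f_max = 2 * 40 kHz = 80 kHz.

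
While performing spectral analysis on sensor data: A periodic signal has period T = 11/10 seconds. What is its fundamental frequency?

The fundamental frequency is the reciprocal of the period.
f = 1/T = 1/(11/10) = 10/11 Hz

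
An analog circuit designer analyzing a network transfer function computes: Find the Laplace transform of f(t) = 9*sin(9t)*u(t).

Standard pair: sin(wt)*u(t) <-> w/(s^2+w^2)
With w = 9: L{9*sin(9t)*u(t)} = 81/(s^2+81)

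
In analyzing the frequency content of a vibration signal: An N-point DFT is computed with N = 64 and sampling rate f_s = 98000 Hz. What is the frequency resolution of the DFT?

DFT frequency resolution = f_s / N
= 98000 / 64 = 6125/4 Hz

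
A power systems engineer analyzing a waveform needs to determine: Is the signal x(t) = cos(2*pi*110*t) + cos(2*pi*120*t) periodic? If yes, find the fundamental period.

f1 = 110 Hz, f2 = 120 Hz
Period T1 = 1/110, T2 = 1/120
Ratio T1/T2 = 120/110, which is rational.
The signal is periodic with fundamental period T = 1/GCD(110,120) = 1/10 s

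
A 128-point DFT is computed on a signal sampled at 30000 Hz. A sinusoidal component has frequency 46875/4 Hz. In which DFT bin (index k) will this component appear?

DFT frequency resolution = f_s/N = 30000/128 = 1875/8 Hz
Bin index k = f_signal / resolution = 46875/4 / 1875/8 = 50
The signal frequency 46875/4 Hz falls in DFT bin k = 50.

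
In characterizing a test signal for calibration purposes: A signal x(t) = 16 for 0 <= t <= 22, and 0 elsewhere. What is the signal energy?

Energy = integral of |x(t)|^2 dt over the signal duration
= 16^2 * 22 = 256 * 22 = 5632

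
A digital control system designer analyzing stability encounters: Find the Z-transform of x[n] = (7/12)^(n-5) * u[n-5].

Time-shifting property: if X(z) = Z{x[n]}, then Z{x[n-d]} = z^(-d) * X(z)
X(z) = z/(z - 7/12) for x[n] = (7/12)^n * u[n]
Z{x[n-5]} = z^(-5) * z/(z - 7/12) = z^(-4)/(z - 7/12)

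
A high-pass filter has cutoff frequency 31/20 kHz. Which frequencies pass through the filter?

A high-pass filter passes all frequencies above the cutoff frequency 31/20 kHz and attenuates lower frequencies.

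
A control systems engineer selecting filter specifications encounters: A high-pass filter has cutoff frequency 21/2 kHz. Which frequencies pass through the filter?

A high-pass filter passes all frequencies above the cutoff frequency 21/2 kHz and attenuates lower frequencies.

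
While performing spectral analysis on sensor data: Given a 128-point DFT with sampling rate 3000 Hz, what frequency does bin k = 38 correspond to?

The frequency of DFT bin k is: f_k = k * f_s / N
f_38 = 38 * 3000 / 128 = 7125/8 Hz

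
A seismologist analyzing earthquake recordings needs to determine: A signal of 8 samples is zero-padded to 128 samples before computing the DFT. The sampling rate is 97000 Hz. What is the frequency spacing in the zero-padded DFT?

Original DFT: N = 8, resolution = f_s/N = 97000/8 = 12125 Hz
Zero-padded DFT: N = 128, resolution = f_s/N = 97000/128 = 12125/16 Hz
Zero-padding interpolates the spectrum (finer frequency grid)
but does NOT improve the true spectral resolution (ability to resolve close frequencies).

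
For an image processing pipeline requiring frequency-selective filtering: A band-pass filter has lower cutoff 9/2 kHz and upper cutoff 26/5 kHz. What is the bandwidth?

Bandwidth = f_high - f_low
= 26/5 kHz - 9/2 kHz = 7/10 kHz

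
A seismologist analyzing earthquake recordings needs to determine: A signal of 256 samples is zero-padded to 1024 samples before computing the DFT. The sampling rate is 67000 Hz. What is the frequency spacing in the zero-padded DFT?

Original DFT: N = 256, resolution = f_s/N = 67000/256 = 8375/32 Hz
Zero-padded DFT: N = 1024, resolution = f_s/N = 67000/1024 = 8375/128 Hz
Zero-padding interpolates the spectrum (finer frequency grid)
but does NOT improve the true spectral resolution (ability to resolve close frequencies).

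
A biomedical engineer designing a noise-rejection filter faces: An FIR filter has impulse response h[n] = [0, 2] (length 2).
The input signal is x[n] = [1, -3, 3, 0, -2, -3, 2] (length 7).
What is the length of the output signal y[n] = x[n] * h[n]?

For linear convolution, the output length is:
len(y) = len(x) + len(h) - 1 = 7 + 2 - 1 = 8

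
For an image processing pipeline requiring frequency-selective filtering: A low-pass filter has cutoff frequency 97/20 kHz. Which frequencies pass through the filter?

A low-pass filter passes all frequencies below the cutoff frequency 97/20 kHz and attenuates higher frequencies.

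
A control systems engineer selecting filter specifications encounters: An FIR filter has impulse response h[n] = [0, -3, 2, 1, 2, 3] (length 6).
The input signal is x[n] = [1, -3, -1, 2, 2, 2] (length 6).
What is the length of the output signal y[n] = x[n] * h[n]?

For linear convolution, the output length is:
len(y) = len(x) + len(h) - 1 = 6 + 6 - 1 = 11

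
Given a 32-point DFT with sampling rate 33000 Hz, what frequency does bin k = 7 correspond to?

The frequency of DFT bin k is: f_k = k * f_s / N
f_7 = 7 * 33000 / 32 = 28875/4 Hz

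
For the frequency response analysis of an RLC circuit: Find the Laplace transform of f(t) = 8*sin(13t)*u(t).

Standard pair: sin(wt)*u(t) <-> w/(s^2+w^2)
With w = 13: L{8*sin(13t)*u(t)} = 104/(s^2+169)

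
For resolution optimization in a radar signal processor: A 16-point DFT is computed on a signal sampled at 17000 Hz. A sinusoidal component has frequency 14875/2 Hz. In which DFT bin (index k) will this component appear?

DFT frequency resolution = f_s/N = 17000/16 = 2125/2 Hz
Bin index k = f_signal / resolution = 14875/2 / 2125/2 = 7
The signal frequency 14875/2 Hz falls in DFT bin k = 7.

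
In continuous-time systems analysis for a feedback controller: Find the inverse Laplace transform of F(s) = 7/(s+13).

Standard pair: k/(s+a) <-> k*e^(-at)*u(t)
With k=7, a=13: f(t) = 7*e^(-13t)*u(t)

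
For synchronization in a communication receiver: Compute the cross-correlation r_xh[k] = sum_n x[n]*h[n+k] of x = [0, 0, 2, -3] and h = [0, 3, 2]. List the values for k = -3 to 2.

Both sequences indexed from 0 and zero outside their support.
Lags with overlap: k = -3 to 2.
  r_xh[-3] = x[3]*h[0] = 0
  r_xh[-2] = x[2]*h[0] + x[3]*h[1] = -9
  r_xh[-1] = x[1]*h[0] + x[2]*h[1] + x[3]*h[2] = 0
  r_xh[0] = x[0]*h[0] + x[1]*h[1] + x[2]*h[2] = 4
  r_xh[1] = x[0]*h[1] + x[1]*h[2] = 0
  r_xh[2] = x[0]*h[2] = 0
r_xh = [0, -9, 0, 4, 0, 0] (for k = -3, ..., 2)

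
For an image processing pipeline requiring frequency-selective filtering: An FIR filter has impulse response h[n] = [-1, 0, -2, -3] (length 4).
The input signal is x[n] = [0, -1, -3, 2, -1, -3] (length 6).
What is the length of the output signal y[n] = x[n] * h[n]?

For linear convolution, the output length is:
len(y) = len(x) + len(h) - 1 = 6 + 4 - 1 = 9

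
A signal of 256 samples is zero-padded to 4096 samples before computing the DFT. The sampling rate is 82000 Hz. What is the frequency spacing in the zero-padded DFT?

Original DFT: N = 256, resolution = f_s/N = 82000/256 = 5125/16 Hz
Zero-padded DFT: N = 4096, resolution = f_s/N = 82000/4096 = 5125/256 Hz
Zero-padding interpolates the spectrum (finer frequency grid)
but does NOT improve the true spectral resolution (ability to resolve close frequencies).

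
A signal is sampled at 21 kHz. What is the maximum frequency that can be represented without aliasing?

The maximum frequency that can be represented without aliasing
is the Nyquist frequency: f_max = f_s / 2 = 21 kHz / 2 = 21/2 kHz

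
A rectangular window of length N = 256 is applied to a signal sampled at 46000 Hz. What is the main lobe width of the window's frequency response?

For a rectangular window of length N,
the main lobe width in frequency is 2*f_s/N.
= 2*46000/256 = 2875/8 Hz
This determines the minimum frequency separation for resolving two sinusoids.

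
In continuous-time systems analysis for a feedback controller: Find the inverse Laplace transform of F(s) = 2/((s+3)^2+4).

Standard pair: w/((s+a)^2+w^2) <-> e^(-at)*sin(wt)*u(t)
With a=3, w=2: f(t) = e^(-3t)*sin(2t)*u(t)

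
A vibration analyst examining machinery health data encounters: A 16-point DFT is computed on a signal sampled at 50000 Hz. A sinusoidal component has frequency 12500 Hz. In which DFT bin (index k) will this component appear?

DFT frequency resolution = f_s/N = 50000/16 = 3125 Hz
Bin index k = f_signal / resolution = 12500 / 3125 = 4
The signal frequency 12500 Hz falls in DFT bin k = 4.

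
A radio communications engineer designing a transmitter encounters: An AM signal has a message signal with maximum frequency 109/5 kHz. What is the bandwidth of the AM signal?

In AM (double-sideband), the bandwidth is twice the message frequency.
BW = 2 * f_m = 2 * 109/5 kHz = 218/5 kHz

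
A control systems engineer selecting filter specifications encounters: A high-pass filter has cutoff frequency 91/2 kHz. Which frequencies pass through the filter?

A high-pass filter passes all frequencies above the cutoff frequency 91/2 kHz and attenuates lower frequencies.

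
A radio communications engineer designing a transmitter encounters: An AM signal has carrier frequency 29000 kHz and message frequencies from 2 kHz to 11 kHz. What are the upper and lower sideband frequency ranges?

Upper sideband (USB) = fc + [fm_low, fm_high] = 29000 + [2, 11] = [29002, 29011] kHz
Lower sideband (LSB) = fc - [fm_high, fm_low] = 29000 - [11, 2] = [28989, 28998] kHz
Total occupied spectrum: 28989 kHz to 29011 kHz (plus carrier at 29000 kHz)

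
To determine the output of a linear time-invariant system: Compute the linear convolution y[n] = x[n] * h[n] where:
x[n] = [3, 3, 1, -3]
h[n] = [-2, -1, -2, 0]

y[n] = sum_k x[k]*h[n-k]. Output length = len(x) + len(h) - 1 = 4 + 4 - 1 = 7.
y[0] = 3*-2 = -6
y[1] = 3*-2 + 3*-1 = -9
y[2] = 1*-2 + 3*-1 + 3*-2 = -11
y[3] = -3*-2 + 1*-1 + 3*-2 + 3*0 = -1
y[4] = -3*-1 + 1*-2 + 3*0 = 1
y[5] = -3*-2 + 1*0 = 6
y[6] = -3*0 = 0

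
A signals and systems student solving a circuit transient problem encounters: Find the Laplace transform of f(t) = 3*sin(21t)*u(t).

Standard pair: sin(wt)*u(t) <-> w/(s^2+w^2)
With w = 21: L{3*sin(21t)*u(t)} = 63/(s^2+441)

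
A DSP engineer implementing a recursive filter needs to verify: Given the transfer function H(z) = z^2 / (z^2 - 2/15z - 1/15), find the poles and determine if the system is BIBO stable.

Poles are roots of the denominator: z^2 - 2/15z - 1/15 = 0.
Quadratic formula: z = [-(-2/15) +/- sqrt((-2/15)^2 - 4*(-1/15))] / 2
Discriminant = 4/225 + 4/15 = 64/225; sqrt = 8/15.
z = (2/15 +/- 8/15) / 2 => z = 1/3 or z = -1/5.
|p1| = 1/5, |p2| = 1/3.
For BIBO stability, all poles must lie inside the unit circle (|p| < 1).
System is STABLE since both |p| < 1.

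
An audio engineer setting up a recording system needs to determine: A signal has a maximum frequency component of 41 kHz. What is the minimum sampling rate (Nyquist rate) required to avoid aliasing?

By the Nyquist-Shannon sampling theorem,
the minimum sampling rate (Nyquist rate) must be at least 2 * f_max.
Nyquist rate = 2 * 41 kHz = 82 kHz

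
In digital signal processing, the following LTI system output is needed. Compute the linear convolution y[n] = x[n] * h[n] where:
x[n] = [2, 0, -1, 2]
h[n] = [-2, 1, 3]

y[n] = sum_k x[k]*h[n-k]. Output length = len(x) + len(h) - 1 = 4 + 3 - 1 = 6.
y[0] = 2*-2 = -4
y[1] = 0*-2 + 2*1 = 2
y[2] = -1*-2 + 0*1 + 2*3 = 8
y[3] = 2*-2 + -1*1 + 0*3 = -5
y[4] = 2*1 + -1*3 = -1
y[5] = 2*3 = 6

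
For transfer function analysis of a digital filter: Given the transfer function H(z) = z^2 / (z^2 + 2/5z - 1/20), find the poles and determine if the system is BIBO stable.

Poles are roots of the denominator: z^2 + 2/5z - 1/20 = 0.
Quadratic formula: z = [-(2/5) +/- sqrt((2/5)^2 - 4*(-1/20))] / 2
Discriminant = 4/25 + 1/5 = 9/25; sqrt = 3/5.
z = (-2/5 +/- 3/5) / 2 => z = 1/10 or z = -1/2.
|p1| = 1/2, |p2| = 1/10.
For BIBO stability, all poles must lie inside the unit circle (|p| < 1).
System is STABLE since both |p| < 1.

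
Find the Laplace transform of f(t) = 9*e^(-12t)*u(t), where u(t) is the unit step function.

Standard Laplace transform pair:
e^(-at)*u(t) <-> 1/(s+a)
With a = 12: L{9*e^(-12t)*u(t)} = 9/(s+12), ROC: Re(s) > -12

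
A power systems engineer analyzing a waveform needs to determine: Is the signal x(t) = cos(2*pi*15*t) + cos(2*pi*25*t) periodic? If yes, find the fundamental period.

f1 = 15 Hz, f2 = 25 Hz
Period T1 = 1/15, T2 = 1/25
Ratio T1/T2 = 25/15, which is rational.
The signal is periodic with fundamental period T = 1/GCD(15,25) = 1/5 s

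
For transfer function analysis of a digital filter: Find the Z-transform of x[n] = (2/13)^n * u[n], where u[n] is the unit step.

The Z-transform of a^n * u[n] is z/(z-a) for |z| > |a|.
Here a = 2/13, so X(z) = z/(z - (2/13)) = 13z/(13z - 2)
ROC: |z| > 2/13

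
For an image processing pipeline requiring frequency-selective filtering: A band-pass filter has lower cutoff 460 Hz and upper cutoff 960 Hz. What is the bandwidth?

Bandwidth = f_high - f_low
= 960 Hz - 460 Hz = 500 Hz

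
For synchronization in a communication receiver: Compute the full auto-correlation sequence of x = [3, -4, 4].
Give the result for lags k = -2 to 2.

r_xx[k] = sum_m x[m]*x[m+k], indexed from 0, for k = -2 to 2:
  r_xx[-2] = x[2]*x[0] = 12
  r_xx[-1] = x[1]*x[0] + x[2]*x[1] = -28
  r_xx[0] = x[0]*x[0] + x[1]*x[1] + x[2]*x[2] = 41
  r_xx[1] = x[0]*x[1] + x[1]*x[2] = -28
  r_xx[2] = x[0]*x[2] = 12
r_xx = [12, -28, 41, -28, 12]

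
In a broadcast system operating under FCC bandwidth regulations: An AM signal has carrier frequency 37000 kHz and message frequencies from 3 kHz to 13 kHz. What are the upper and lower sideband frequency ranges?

Upper sideband (USB) = fc + [fm_low, fm_high] = 37000 + [3, 13] = [37003, 37013] kHz
Lower sideband (LSB) = fc - [fm_high, fm_low] = 37000 - [13, 3] = [36987, 36997] kHz
Total occupied spectrum: 36987 kHz to 37013 kHz (plus carrier at 37000 kHz)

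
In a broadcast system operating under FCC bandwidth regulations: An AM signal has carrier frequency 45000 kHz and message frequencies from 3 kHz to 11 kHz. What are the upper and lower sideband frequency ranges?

Upper sideband (USB) = fc + [fm_low, fm_high] = 45000 + [3, 11] = [45003, 45011] kHz
Lower sideband (LSB) = fc - [fm_high, fm_low] = 45000 - [11, 3] = [44989, 44997] kHz
Total occupied spectrum: 44989 kHz to 45011 kHz (plus carrier at 45000 kHz)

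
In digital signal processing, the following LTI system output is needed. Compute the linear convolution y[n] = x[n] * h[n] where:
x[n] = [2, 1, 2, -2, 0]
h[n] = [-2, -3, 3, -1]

y[n] = sum_k x[k]*h[n-k]. Output length = len(x) + len(h) - 1 = 5 + 4 - 1 = 8.
y[0] = 2*-2 = -4
y[1] = 1*-2 + 2*-3 = -8
y[2] = 2*-2 + 1*-3 + 2*3 = -1
y[3] = -2*-2 + 2*-3 + 1*3 + 2*-1 = -1
y[4] = 0*-2 + -2*-3 + 2*3 + 1*-1 = 11
y[5] = 0*-3 + -2*3 + 2*-1 = -8
y[6] = 0*3 + -2*-1 = 2
y[7] = 0*-1 = 0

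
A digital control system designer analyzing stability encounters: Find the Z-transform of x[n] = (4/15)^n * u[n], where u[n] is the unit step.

The Z-transform of a^n * u[n] is z/(z-a) for |z| > |a|.
Here a = 4/15, so X(z) = z/(z - (4/15)) = 15z/(15z - 4)
ROC: |z| > 4/15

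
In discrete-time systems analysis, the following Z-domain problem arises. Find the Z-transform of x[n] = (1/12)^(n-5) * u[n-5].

Time-shifting property: if X(z) = Z{x[n]}, then Z{x[n-d]} = z^(-d) * X(z)
X(z) = z/(z - 1/12) for x[n] = (1/12)^n * u[n]
Z{x[n-5]} = z^(-5) * z/(z - 1/12) = z^(-4)/(z - 1/12)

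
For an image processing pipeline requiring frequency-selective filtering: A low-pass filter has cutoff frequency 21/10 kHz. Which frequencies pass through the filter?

A low-pass filter passes all frequencies below the cutoff frequency 21/10 kHz and attenuates higher frequencies.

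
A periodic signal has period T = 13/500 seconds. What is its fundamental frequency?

The fundamental frequency is the reciprocal of the period.
f = 1/T = 1/(13/500) = 500/13 Hz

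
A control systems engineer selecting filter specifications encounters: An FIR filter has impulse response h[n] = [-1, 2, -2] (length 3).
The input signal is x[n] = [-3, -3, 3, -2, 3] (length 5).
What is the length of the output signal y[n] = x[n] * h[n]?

For linear convolution, the output length is:
len(y) = len(x) + len(h) - 1 = 5 + 3 - 1 = 7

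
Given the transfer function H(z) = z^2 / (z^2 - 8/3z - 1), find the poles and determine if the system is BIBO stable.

Poles are roots of the denominator: z^2 - 8/3z - 1 = 0.
Quadratic formula: z = [-(-8/3) +/- sqrt((-8/3)^2 - 4*(-1))] / 2
Discriminant = 64/9 + 4 = 100/9; sqrt = 10/3.
z = (8/3 +/- 10/3) / 2 => z = 3 or z = -1/3.
|p1| = 3, |p2| = 1/3.
For BIBO stability, all poles must lie inside the unit circle (|p| < 1).
System is UNSTABLE since at least one |p| >= 1.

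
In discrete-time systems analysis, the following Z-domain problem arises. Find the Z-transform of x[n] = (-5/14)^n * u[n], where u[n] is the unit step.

The Z-transform of a^n * u[n] is z/(z-a) for |z| > |a|.
Here a = -5/14, so X(z) = z/(z - (-5/14)) = 14z/(14z + 5)
ROC: |z| > 5/14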